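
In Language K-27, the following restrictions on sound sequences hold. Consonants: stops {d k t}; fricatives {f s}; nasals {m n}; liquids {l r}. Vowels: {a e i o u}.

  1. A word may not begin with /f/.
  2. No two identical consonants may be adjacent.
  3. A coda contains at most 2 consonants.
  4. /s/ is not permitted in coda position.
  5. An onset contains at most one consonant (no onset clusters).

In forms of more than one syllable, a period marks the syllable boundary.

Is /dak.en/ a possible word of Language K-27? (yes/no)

/dak.en/ — σ1 onset /d/, coda /k/ ok; σ2 onset /∅/, coda /n/ ok → licit

yes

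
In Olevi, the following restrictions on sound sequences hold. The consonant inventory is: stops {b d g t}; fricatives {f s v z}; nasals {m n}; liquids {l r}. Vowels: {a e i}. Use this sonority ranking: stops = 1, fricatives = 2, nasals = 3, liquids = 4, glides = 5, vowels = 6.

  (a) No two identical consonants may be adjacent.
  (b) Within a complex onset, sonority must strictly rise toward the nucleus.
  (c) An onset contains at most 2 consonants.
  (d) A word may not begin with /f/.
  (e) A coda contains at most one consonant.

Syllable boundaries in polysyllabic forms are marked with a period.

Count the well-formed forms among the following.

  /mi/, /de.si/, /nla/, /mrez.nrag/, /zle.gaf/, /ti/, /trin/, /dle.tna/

8

/mi/ — σ1 onset /m/, coda /∅/ ok → well-formed
/de.si/ — σ1 onset /d/, coda /∅/ ok; σ2 onset /s/, coda /∅/ ok → well-formed
/nla/ — σ1 onset /nl/ (3→4 rises), coda /∅/ ok → well-formed
/mrez.nrag/ — σ1 onset /mr/ (3→4 rises), coda /z/ ok; σ2 onset /nr/ (3→4 rises), coda /g/ ok → well-formed
/zle.gaf/ — σ1 onset /zl/ (2→4 rises), coda /∅/ ok; σ2 onset /g/, coda /f/ ok → well-formed
/ti/ — σ1 onset /t/, coda /∅/ ok → well-formed
/trin/ — σ1 onset /tr/ (1→4 rises), coda /n/ ok → well-formed
/dle.tna/ — σ1 onset /dl/ (1→4 rises), coda /∅/ ok; σ2 onset /tn/ (1→3 rises), coda /∅/ ok → well-formed
Well-formed: /mi/, /de.si/, /nla/, /mrez.nrag/, /zle.gaf/, /ti/, /trin/, /dle.tna/ → 8.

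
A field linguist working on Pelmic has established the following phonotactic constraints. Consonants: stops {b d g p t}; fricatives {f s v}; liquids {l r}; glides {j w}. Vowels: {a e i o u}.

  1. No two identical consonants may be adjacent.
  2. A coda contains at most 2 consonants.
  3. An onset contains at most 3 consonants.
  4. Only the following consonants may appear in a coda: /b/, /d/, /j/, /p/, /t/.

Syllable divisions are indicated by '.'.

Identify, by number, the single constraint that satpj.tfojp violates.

satpj.tfojp: syllable 1 coda /tpj/ has 3 consonants (> 2).
This is a violation of constraint 2: "A coda contains at most 2 consonants."
The remaining constraints (1, 3, 4) are satisfied.

2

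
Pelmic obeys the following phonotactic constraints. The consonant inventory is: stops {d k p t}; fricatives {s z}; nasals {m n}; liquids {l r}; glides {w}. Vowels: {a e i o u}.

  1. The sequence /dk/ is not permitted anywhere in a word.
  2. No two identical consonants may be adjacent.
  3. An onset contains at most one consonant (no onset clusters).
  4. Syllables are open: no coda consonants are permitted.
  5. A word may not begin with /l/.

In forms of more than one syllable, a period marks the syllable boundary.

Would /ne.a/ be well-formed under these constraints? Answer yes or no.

/ne.a/ — σ1 onset /n/, coda /∅/ ok; σ2 onset /∅/, coda /∅/ ok → well-formed

yes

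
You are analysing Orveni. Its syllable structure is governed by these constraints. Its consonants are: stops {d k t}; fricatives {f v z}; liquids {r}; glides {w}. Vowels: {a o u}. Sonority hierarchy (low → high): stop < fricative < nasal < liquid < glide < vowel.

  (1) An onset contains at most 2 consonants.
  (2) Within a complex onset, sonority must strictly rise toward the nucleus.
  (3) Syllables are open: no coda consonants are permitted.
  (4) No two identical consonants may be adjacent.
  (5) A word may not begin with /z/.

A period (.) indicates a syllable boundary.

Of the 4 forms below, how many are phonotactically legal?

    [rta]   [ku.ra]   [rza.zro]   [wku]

1

[rta] — violates constraint 2: syllable 1 onset /rt/: /r/ (liquid, 4) → /t/ (stop, 1) does not rise → phonotactically illegal
[ku.ra] — σ1 onset /k/, coda /∅/ ok; σ2 onset /r/, coda /∅/ ok → phonotactically legal
[rza.zro] — violates constraint 2: syllable 1 onset /rz/: /r/ (liquid, 4) → /z/ (fricative, 2) does not rise → phonotactically illegal
[wku] — violates constraint 2: syllable 1 onset /wk/: /w/ (glide, 5) → /k/ (stop, 1) does not rise → phonotactically illegal
Phonotactically legal: [ku.ra] → 1.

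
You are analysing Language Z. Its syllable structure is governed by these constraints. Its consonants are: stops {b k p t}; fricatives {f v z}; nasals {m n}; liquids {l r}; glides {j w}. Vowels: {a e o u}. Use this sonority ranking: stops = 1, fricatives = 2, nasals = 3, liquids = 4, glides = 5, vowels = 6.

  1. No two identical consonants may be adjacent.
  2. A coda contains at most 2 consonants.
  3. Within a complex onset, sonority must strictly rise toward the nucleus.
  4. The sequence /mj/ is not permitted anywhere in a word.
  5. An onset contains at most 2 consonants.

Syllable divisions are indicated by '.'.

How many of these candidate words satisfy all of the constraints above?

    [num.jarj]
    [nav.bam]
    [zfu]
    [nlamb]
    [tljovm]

[num.jarj] — violates constraint 4: contains banned sequence /mj/ → phonotactically illegal
[nav.bam] — σ1 onset /n/, coda /v/ ok; σ2 onset /b/, coda /m/ ok → phonotactically legal
[zfu] — violates constraint 3: syllable 1 onset /zf/: /z/ (fricative, 2) → /f/ (fricative, 2) does not rise → phonotactically illegal
[nlamb] — σ1 onset /nl/ (3→4 rises), coda /mb/ (2C) ok → phonotactically legal
[tljovm] — violates constraint 5: syllable 1 onset /tlj/ has 3 consonants (> 2) → phonotactically illegal
Phonotactically legal: [nav.bam], [nlamb] → 2.

2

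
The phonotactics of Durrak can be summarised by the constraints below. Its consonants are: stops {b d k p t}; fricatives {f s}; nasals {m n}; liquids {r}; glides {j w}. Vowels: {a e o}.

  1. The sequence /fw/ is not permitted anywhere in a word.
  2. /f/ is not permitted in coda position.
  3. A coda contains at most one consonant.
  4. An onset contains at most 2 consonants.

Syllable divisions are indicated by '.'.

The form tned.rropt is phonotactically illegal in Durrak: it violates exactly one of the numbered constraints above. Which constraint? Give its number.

tned.rropt: syllable 2 coda /pt/ has 2 consonants (> 1).
This is a violation of constraint 3: "A coda contains at most one consonant."
The remaining constraints (1, 2, 4) are satisfied.

3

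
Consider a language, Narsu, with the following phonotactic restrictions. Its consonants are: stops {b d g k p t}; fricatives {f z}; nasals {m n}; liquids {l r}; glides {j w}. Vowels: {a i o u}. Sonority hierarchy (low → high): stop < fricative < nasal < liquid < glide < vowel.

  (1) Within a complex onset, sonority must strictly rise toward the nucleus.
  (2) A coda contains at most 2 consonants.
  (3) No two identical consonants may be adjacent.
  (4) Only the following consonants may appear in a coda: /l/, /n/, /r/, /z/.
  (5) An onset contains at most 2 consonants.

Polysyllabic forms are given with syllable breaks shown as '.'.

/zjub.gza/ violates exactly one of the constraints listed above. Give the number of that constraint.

/zjub.gza/: syllable 1 coda contains /b/, which is not a licensed coda consonant.
This is a violation of constraint 4: "Only the following consonants may appear in a coda: /l/, /n/, /r/, /z/."
The remaining constraints (1, 2, 3, 5) are satisfied.

4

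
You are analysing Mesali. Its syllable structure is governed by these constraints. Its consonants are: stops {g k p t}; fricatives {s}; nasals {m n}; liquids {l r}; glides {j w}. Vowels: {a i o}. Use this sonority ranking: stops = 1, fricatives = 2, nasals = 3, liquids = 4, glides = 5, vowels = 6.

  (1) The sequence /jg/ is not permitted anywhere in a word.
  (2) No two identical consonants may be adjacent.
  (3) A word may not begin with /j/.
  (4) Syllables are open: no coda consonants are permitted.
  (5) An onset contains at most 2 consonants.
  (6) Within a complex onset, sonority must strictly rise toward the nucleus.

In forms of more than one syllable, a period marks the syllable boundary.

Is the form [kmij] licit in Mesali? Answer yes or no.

[kmij] — violates constraint 4: syllable 1 coda /j/ has 1 consonant (> 0) → illicit

no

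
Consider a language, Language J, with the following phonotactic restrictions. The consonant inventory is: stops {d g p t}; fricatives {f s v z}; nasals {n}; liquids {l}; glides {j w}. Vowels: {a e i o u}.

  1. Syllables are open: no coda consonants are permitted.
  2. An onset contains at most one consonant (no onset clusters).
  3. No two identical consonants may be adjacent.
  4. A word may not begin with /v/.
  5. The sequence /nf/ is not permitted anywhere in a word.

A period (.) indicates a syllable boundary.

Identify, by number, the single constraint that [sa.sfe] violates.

2

[sa.sfe]: syllable 2 onset /sf/ has 2 consonants (> 1).
This is a violation of constraint 2: "An onset contains at most one consonant (no onset clusters)."
The remaining constraints (1, 3, 4, 5) are satisfied.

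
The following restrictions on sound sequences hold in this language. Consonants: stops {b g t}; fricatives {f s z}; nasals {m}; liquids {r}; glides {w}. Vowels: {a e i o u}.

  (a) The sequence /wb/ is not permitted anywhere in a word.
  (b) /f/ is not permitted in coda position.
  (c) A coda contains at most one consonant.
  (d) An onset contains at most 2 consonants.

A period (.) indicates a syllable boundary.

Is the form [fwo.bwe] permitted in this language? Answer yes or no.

[fwo.bwe] — σ1 onset /fw/ (2C), coda /∅/ ok; σ2 onset /bw/ (2C), coda /∅/ ok → permitted

yes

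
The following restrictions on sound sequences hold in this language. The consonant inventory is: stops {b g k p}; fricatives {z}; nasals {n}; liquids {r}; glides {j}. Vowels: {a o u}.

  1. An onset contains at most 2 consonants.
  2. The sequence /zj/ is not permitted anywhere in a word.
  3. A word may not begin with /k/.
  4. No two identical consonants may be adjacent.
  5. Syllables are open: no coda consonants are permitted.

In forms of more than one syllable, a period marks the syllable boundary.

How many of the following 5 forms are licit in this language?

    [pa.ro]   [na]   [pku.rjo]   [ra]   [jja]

4

[pa.ro] — σ1 onset /p/, coda /∅/ ok; σ2 onset /r/, coda /∅/ ok → licit
[na] — σ1 onset /n/, coda /∅/ ok → licit
[pku.rjo] — σ1 onset /pk/ (2C), coda /∅/ ok; σ2 onset /rj/ (2C), coda /∅/ ok → licit
[ra] — σ1 onset /r/, coda /∅/ ok → licit
[jja] — violates constraint 4: adjacent identical consonants /jj/ → illicit
Licit: [pa.ro], [na], [pku.rjo], [ra] → 4.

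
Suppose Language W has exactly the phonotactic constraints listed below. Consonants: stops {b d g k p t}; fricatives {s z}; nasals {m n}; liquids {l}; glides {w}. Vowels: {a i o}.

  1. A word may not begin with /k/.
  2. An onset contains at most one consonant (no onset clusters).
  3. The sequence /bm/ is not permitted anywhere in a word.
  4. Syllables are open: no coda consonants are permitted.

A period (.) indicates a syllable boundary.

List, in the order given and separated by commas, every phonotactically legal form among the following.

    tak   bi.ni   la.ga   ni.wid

bi.ni, la.ga

tak — violates constraint 4: syllable 1 coda /k/ has 1 consonant (> 0) → phonotactically illegal
bi.ni — σ1 onset /b/, coda /∅/ ok; σ2 onset /n/, coda /∅/ ok → phonotactically legal
la.ga — σ1 onset /l/, coda /∅/ ok; σ2 onset /g/, coda /∅/ ok → phonotactically legal
ni.wid — violates constraint 4: syllable 2 coda /d/ has 1 consonant (> 0) → phonotactically illegal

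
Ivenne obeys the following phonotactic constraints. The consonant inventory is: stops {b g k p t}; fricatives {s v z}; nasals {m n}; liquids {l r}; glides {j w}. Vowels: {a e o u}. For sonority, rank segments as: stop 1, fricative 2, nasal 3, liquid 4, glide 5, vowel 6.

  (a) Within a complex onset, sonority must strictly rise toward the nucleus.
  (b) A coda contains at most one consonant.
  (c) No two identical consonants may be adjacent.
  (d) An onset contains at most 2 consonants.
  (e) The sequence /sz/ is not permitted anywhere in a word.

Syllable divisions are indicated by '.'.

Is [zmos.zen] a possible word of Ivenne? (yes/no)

[zmos.zen] — violates constraint (e): contains banned sequence /sz/ → illicit

no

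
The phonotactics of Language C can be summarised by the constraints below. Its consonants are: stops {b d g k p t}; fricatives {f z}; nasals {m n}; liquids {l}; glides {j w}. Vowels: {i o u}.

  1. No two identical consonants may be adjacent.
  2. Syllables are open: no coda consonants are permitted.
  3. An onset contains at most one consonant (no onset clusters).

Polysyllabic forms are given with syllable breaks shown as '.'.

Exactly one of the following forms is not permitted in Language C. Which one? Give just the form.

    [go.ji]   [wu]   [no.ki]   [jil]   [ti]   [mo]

[go.ji] — σ1 onset /g/, coda /∅/ ok; σ2 onset /j/, coda /∅/ ok → permitted
[wu] — σ1 onset /w/, coda /∅/ ok → permitted
[no.ki] — σ1 onset /n/, coda /∅/ ok; σ2 onset /k/, coda /∅/ ok → permitted
[jil] — violates constraint 2: syllable 1 coda /l/ has 1 consonant (> 0) → not permitted
[ti] — σ1 onset /t/, coda /∅/ ok → permitted
[mo] — σ1 onset /m/, coda /∅/ ok → permitted

[jil]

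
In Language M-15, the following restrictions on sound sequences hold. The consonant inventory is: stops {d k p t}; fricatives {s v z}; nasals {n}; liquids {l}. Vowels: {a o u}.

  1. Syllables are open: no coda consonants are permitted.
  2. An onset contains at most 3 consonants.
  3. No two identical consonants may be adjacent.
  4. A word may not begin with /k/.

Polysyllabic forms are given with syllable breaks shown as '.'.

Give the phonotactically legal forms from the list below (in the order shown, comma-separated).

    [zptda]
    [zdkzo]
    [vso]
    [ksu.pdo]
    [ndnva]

[zptda] — violates constraint 2: syllable 1 onset /zptd/ has 4 consonants (> 3) → phonotactically illegal
[zdkzo] — violates constraint 2: syllable 1 onset /zdkz/ has 4 consonants (> 3) → phonotactically illegal
[vso] — σ1 onset /vs/ (2C), coda /∅/ ok → phonotactically legal
[ksu.pdo] — violates constraint 4: word begins with /k/ → phonotactically illegal
[ndnva] — violates constraint 2: syllable 1 onset /ndnv/ has 4 consonants (> 3) → phonotactically illegal

[vso]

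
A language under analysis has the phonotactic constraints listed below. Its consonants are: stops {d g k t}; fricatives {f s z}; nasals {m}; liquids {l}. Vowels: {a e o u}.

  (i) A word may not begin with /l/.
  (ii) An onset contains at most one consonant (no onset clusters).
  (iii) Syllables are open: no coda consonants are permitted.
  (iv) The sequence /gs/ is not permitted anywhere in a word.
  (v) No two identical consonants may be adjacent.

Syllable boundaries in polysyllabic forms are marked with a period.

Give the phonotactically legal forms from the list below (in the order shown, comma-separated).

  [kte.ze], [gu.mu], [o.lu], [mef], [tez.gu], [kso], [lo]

[gu.mu], [o.lu]

[kte.ze] — violates constraint (ii): syllable 1 onset /kt/ has 2 consonants (> 1) → phonotactically illegal
[gu.mu] — σ1 onset /g/, coda /∅/ ok; σ2 onset /m/, coda /∅/ ok → phonotactically legal
[o.lu] — σ1 onset /∅/, coda /∅/ ok; σ2 onset /l/, coda /∅/ ok → phonotactically legal
[mef] — violates constraint (iii): syllable 1 coda /f/ has 1 consonant (> 0) → phonotactically illegal
[tez.gu] — violates constraint (iii): syllable 1 coda /z/ has 1 consonant (> 0) → phonotactically illegal
[kso] — violates constraint (ii): syllable 1 onset /ks/ has 2 consonants (> 1) → phonotactically illegal
[lo] — violates constraint (i): word begins with /l/ → phonotactically illegal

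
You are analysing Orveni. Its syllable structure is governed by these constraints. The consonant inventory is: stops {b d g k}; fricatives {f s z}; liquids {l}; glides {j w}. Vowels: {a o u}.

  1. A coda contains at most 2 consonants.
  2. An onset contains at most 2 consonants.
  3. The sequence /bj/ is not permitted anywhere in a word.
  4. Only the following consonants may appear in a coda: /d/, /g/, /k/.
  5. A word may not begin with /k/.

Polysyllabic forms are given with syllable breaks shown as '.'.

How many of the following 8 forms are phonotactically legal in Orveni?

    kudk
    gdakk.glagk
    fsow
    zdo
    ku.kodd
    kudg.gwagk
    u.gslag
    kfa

kudk — violates constraint 5: word begins with /k/ → phonotactically illegal
gdakk.glagk — σ1 onset /gd/ (2C), coda /kk/ (2C) ok; σ2 onset /gl/ (2C), coda /gk/ (2C) ok → phonotactically legal
fsow — violates constraint 4: syllable 1 coda contains /w/, which is not a licensed coda consonant → phonotactically illegal
zdo — σ1 onset /zd/ (2C), coda /∅/ ok → phonotactically legal
ku.kodd — violates constraint 5: word begins with /k/ → phonotactically illegal
kudg.gwagk — violates constraint 5: word begins with /k/ → phonotactically illegal
u.gslag — violates constraint 2: syllable 2 onset /gsl/ has 3 consonants (> 2) → phonotactically illegal
kfa — violates constraint 5: word begins with /k/ → phonotactically illegal
Phonotactically legal: gdakk.glagk, zdo → 2.

2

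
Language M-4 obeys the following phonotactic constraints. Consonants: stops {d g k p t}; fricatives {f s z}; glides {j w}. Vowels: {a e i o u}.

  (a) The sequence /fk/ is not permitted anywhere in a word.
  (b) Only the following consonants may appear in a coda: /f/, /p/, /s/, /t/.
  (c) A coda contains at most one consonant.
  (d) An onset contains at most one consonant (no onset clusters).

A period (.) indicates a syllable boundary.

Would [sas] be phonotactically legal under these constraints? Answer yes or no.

yes

[sas] — σ1 onset /s/, coda /s/ ok → phonotactically legal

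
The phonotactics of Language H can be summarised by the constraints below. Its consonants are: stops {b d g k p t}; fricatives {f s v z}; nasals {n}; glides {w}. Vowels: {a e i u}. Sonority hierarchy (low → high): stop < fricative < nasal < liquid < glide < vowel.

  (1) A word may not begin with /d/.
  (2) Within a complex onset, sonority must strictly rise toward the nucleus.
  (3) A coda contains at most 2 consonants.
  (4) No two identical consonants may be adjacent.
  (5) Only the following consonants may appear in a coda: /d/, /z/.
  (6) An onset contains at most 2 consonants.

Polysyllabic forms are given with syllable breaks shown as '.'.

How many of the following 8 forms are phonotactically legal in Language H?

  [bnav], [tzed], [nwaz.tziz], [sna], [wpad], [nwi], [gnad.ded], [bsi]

5

[bnav] — violates constraint 5: syllable 1 coda contains /v/, which is not a licensed coda consonant → phonotactically illegal
[tzed] — σ1 onset /tz/ (1→2 rises), coda /d/ ok → phonotactically legal
[nwaz.tziz] — σ1 onset /nw/ (3→5 rises), coda /z/ ok; σ2 onset /tz/ (1→2 rises), coda /z/ ok → phonotactically legal
[sna] — σ1 onset /sn/ (2→3 rises), coda /∅/ ok → phonotactically legal
[wpad] — violates constraint 2: syllable 1 onset /wp/: /w/ (glide, 5) → /p/ (stop, 1) does not rise → phonotactically illegal
[nwi] — σ1 onset /nw/ (3→5 rises), coda /∅/ ok → phonotactically legal
[gnad.ded] — violates constraint 4: adjacent identical consonants /dd/ → phonotactically illegal
[bsi] — σ1 onset /bs/ (1→2 rises), coda /∅/ ok → phonotactically legal
Phonotactically legal: [tzed], [nwaz.tziz], [sna], [nwi], [bsi] → 5.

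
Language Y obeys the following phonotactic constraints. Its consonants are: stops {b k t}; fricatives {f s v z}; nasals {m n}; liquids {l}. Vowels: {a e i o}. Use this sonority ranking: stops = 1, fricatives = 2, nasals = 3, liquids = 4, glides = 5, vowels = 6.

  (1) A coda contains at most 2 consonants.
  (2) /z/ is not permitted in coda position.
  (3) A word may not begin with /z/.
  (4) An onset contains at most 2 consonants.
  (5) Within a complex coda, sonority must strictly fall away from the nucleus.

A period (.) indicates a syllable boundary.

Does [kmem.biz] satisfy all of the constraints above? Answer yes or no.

no

[kmem.biz] — violates constraint 2: syllable 2 coda contains /z/ → phonotactically illegal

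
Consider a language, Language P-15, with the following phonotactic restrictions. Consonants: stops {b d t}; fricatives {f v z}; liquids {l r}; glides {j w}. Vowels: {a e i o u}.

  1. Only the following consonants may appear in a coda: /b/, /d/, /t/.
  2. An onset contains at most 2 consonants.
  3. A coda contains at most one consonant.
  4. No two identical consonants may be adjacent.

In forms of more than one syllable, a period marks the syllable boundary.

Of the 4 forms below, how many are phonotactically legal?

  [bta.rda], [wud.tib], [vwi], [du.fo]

4

[bta.rda] — σ1 onset /bt/ (2C), coda /∅/ ok; σ2 onset /rd/ (2C), coda /∅/ ok → phonotactically legal
[wud.tib] — σ1 onset /w/, coda /d/ ok; σ2 onset /t/, coda /b/ ok → phonotactically legal
[vwi] — σ1 onset /vw/ (2C), coda /∅/ ok → phonotactically legal
[du.fo] — σ1 onset /d/, coda /∅/ ok; σ2 onset /f/, coda /∅/ ok → phonotactically legal
Phonotactically legal: [bta.rda], [wud.tib], [vwi], [du.fo] → 4.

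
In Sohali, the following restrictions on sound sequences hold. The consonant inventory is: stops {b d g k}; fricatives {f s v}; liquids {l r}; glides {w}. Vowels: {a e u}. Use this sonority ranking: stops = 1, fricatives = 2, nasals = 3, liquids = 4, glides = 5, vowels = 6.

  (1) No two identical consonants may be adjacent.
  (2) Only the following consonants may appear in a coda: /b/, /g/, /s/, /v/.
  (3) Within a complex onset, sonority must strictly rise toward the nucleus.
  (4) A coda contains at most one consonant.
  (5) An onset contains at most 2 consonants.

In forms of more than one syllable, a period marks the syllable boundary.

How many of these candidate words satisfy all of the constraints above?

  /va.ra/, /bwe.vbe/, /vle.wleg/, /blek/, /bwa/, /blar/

2

/va.ra/ — σ1 onset /v/, coda /∅/ ok; σ2 onset /r/, coda /∅/ ok → phonotactically legal
/bwe.vbe/ — violates constraint 3: syllable 2 onset /vb/: /v/ (fricative, 2) → /b/ (stop, 1) does not rise → phonotactically illegal
/vle.wleg/ — violates constraint 3: syllable 2 onset /wl/: /w/ (glide, 5) → /l/ (liquid, 4) does not rise → phonotactically illegal
/blek/ — violates constraint 2: syllable 1 coda contains /k/, which is not a licensed coda consonant → phonotactically illegal
/bwa/ — σ1 onset /bw/ (1→5 rises), coda /∅/ ok → phonotactically legal
/blar/ — violates constraint 2: syllable 1 coda contains /r/, which is not a licensed coda consonant → phonotactically illegal
Phonotactically legal: /va.ra/, /bwa/ → 2.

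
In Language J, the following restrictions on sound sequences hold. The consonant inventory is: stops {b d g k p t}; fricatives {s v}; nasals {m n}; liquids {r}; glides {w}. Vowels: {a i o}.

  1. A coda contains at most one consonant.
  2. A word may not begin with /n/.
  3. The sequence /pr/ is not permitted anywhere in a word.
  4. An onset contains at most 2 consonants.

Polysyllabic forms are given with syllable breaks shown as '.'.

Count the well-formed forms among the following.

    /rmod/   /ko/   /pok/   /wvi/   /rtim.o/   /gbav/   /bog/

/rmod/ — σ1 onset /rm/ (2C), coda /d/ ok → well-formed
/ko/ — σ1 onset /k/, coda /∅/ ok → well-formed
/pok/ — σ1 onset /p/, coda /k/ ok → well-formed
/wvi/ — σ1 onset /wv/ (2C), coda /∅/ ok → well-formed
/rtim.o/ — σ1 onset /rt/ (2C), coda /m/ ok; σ2 onset /∅/, coda /∅/ ok → well-formed
/gbav/ — σ1 onset /gb/ (2C), coda /v/ ok → well-formed
/bog/ — σ1 onset /b/, coda /g/ ok → well-formed
Well-formed: /rmod/, /ko/, /pok/, /wvi/, /rtim.o/, /gbav/, /bog/ → 7.

7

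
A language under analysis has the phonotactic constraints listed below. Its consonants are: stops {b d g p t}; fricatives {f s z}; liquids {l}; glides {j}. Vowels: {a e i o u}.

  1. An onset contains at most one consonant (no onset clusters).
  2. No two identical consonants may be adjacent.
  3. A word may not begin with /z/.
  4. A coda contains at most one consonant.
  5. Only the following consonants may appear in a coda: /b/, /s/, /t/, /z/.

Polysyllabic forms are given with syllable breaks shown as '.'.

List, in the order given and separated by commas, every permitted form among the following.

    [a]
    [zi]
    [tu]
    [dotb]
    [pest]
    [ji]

[a] — σ1 onset /∅/, coda /∅/ ok → permitted
[zi] — violates constraint 3: word begins with /z/ → not permitted
[tu] — σ1 onset /t/, coda /∅/ ok → permitted
[dotb] — violates constraint 4: syllable 1 coda /tb/ has 2 consonants (> 1) → not permitted
[pest] — violates constraint 4: syllable 1 coda /st/ has 2 consonants (> 1) → not permitted
[ji] — σ1 onset /j/, coda /∅/ ok → permitted

[a], [tu], [ji]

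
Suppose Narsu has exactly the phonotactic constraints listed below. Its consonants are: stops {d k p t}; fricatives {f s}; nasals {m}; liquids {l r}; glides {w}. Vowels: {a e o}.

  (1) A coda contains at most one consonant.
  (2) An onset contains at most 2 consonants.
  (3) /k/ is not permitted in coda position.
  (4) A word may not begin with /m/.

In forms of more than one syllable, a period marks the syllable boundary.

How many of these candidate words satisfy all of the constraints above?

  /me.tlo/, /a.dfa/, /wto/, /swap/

3

/me.tlo/ — violates constraint 4: word begins with /m/ → phonotactically illegal
/a.dfa/ — σ1 onset /∅/, coda /∅/ ok; σ2 onset /df/ (2C), coda /∅/ ok → phonotactically legal
/wto/ — σ1 onset /wt/ (2C), coda /∅/ ok → phonotactically legal
/swap/ — σ1 onset /sw/ (2C), coda /p/ ok → phonotactically legal
Phonotactically legal: /a.dfa/, /wto/, /swap/ → 3.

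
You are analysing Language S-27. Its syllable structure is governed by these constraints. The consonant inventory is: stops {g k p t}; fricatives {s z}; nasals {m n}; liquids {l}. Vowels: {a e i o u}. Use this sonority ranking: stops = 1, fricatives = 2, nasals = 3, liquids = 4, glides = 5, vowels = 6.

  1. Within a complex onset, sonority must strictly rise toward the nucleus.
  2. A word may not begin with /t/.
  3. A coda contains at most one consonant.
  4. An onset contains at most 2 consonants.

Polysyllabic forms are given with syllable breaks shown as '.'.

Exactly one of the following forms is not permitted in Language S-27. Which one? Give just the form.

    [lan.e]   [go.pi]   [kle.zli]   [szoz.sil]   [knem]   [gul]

[szoz.sil]

[lan.e] — σ1 onset /l/, coda /n/ ok; σ2 onset /∅/, coda /∅/ ok → permitted
[go.pi] — σ1 onset /g/, coda /∅/ ok; σ2 onset /p/, coda /∅/ ok → permitted
[kle.zli] — σ1 onset /kl/ (1→4 rises), coda /∅/ ok; σ2 onset /zl/ (2→4 rises), coda /∅/ ok → permitted
[szoz.sil] — violates constraint 1: syllable 1 onset /sz/: /s/ (fricative, 2) → /z/ (fricative, 2) does not rise → not permitted
[knem] — σ1 onset /kn/ (1→3 rises), coda /m/ ok → permitted
[gul] — σ1 onset /g/, coda /l/ ok → permitted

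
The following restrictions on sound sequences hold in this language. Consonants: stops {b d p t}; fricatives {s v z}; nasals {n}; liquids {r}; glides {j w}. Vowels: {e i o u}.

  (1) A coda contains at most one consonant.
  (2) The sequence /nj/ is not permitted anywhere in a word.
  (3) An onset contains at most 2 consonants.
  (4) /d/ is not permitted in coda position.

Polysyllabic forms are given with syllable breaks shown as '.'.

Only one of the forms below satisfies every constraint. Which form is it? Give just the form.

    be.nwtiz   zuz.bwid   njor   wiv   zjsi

wiv

be.nwtiz — violates constraint 3: syllable 2 onset /nwt/ has 3 consonants (> 2) → ill-formed
zuz.bwid — violates constraint 4: syllable 2 coda contains /d/ → ill-formed
njor — violates constraint 2: contains banned sequence /nj/ → ill-formed
wiv — σ1 onset /w/, coda /v/ ok → well-formed
zjsi — violates constraint 3: syllable 1 onset /zjs/ has 3 consonants (> 2) → ill-formed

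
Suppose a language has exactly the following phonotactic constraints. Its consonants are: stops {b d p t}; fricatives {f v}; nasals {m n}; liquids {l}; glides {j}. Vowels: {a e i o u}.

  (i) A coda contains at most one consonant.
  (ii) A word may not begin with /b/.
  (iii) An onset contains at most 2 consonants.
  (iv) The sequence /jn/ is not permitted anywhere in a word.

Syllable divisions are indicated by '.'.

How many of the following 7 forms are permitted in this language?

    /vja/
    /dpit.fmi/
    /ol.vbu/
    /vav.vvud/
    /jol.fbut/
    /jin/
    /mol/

/vja/ — σ1 onset /vj/ (2C), coda /∅/ ok → permitted
/dpit.fmi/ — σ1 onset /dp/ (2C), coda /t/ ok; σ2 onset /fm/ (2C), coda /∅/ ok → permitted
/ol.vbu/ — σ1 onset /∅/, coda /l/ ok; σ2 onset /vb/ (2C), coda /∅/ ok → permitted
/vav.vvud/ — σ1 onset /v/, coda /v/ ok; σ2 onset /vv/ (2C), coda /d/ ok → permitted
/jol.fbut/ — σ1 onset /j/, coda /l/ ok; σ2 onset /fb/ (2C), coda /t/ ok → permitted
/jin/ — σ1 onset /j/, coda /n/ ok → permitted
/mol/ — σ1 onset /m/, coda /l/ ok → permitted
Permitted: /vja/, /dpit.fmi/, /ol.vbu/, /vav.vvud/, /jol.fbut/, /jin/, /mol/ → 7.

7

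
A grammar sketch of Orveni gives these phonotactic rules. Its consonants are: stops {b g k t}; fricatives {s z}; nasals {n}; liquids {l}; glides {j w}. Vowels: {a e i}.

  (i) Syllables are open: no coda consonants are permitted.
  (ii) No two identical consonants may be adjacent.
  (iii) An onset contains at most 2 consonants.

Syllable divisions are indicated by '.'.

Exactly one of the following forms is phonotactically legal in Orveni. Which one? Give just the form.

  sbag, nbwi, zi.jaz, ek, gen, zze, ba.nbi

sbag — violates constraint (i): syllable 1 coda /g/ has 1 consonant (> 0) → phonotactically illegal
nbwi — violates constraint (iii): syllable 1 onset /nbw/ has 3 consonants (> 2) → phonotactically illegal
zi.jaz — violates constraint (i): syllable 2 coda /z/ has 1 consonant (> 0) → phonotactically illegal
ek — violates constraint (i): syllable 1 coda /k/ has 1 consonant (> 0) → phonotactically illegal
gen — violates constraint (i): syllable 1 coda /n/ has 1 consonant (> 0) → phonotactically illegal
zze — violates constraint (ii): adjacent identical consonants /zz/ → phonotactically illegal
ba.nbi — σ1 onset /b/, coda /∅/ ok; σ2 onset /nb/ (2C), coda /∅/ ok → phonotactically legal

ba.nbi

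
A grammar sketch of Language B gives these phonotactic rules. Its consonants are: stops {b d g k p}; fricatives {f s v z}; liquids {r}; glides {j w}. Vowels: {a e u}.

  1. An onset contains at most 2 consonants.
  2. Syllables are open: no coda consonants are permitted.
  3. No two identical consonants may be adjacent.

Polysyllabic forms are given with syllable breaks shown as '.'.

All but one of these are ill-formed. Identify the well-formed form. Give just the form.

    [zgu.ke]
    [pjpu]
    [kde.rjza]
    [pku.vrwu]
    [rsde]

[zgu.ke]

[zgu.ke] — σ1 onset /zg/ (2C), coda /∅/ ok; σ2 onset /k/, coda /∅/ ok → well-formed
[pjpu] — violates constraint 1: syllable 1 onset /pjp/ has 3 consonants (> 2) → ill-formed
[kde.rjza] — violates constraint 1: syllable 2 onset /rjz/ has 3 consonants (> 2) → ill-formed
[pku.vrwu] — violates constraint 1: syllable 2 onset /vrw/ has 3 consonants (> 2) → ill-formed
[rsde] — violates constraint 1: syllable 1 onset /rsd/ has 3 consonants (> 2) → ill-formed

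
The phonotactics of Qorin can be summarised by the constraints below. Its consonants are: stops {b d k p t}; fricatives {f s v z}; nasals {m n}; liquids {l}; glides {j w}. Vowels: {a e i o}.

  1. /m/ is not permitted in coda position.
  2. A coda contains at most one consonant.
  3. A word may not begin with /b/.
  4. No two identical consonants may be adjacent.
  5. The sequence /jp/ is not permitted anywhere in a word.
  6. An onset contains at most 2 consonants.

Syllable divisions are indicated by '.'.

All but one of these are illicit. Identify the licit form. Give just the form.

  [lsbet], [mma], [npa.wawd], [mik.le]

[mik.le]

[lsbet] — violates constraint 6: syllable 1 onset /lsb/ has 3 consonants (> 2) → illicit
[mma] — violates constraint 4: adjacent identical consonants /mm/ → illicit
[npa.wawd] — violates constraint 2: syllable 2 coda /wd/ has 2 consonants (> 1) → illicit
[mik.le] — σ1 onset /m/, coda /k/ ok; σ2 onset /l/, coda /∅/ ok → licit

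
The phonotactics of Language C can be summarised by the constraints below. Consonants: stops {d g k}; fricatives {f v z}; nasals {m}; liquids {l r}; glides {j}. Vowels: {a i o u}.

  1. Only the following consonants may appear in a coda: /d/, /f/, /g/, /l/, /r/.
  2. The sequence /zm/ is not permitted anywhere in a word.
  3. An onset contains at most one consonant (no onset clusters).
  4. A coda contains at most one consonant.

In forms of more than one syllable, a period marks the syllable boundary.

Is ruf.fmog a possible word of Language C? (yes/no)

ruf.fmog — violates constraint 3: syllable 2 onset /fm/ has 2 consonants (> 1) → illicit

no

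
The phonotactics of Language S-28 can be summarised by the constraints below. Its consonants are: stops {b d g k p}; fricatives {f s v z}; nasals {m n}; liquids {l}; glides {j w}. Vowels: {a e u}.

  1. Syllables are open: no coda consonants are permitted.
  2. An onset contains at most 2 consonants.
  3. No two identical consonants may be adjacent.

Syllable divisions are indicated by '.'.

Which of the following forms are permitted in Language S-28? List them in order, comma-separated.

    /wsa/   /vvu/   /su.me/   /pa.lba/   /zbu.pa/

/wsa/ — σ1 onset /ws/ (2C), coda /∅/ ok → permitted
/vvu/ — violates constraint 3: adjacent identical consonants /vv/ → not permitted
/su.me/ — σ1 onset /s/, coda /∅/ ok; σ2 onset /m/, coda /∅/ ok → permitted
/pa.lba/ — σ1 onset /p/, coda /∅/ ok; σ2 onset /lb/ (2C), coda /∅/ ok → permitted
/zbu.pa/ — σ1 onset /zb/ (2C), coda /∅/ ok; σ2 onset /p/, coda /∅/ ok → permitted

/wsa/, /su.me/, /pa.lba/, /zbu.pa/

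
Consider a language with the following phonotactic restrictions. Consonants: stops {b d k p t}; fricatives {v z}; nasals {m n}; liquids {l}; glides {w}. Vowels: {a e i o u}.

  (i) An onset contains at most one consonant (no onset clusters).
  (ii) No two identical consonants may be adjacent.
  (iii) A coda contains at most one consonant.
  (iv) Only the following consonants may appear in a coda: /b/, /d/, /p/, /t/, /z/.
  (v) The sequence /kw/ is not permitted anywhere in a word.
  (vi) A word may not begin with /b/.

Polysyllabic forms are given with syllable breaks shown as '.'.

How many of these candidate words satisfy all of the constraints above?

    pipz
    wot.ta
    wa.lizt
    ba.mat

0

pipz — violates constraint (iii): syllable 1 coda /pz/ has 2 consonants (> 1) → ill-formed
wot.ta — violates constraint (ii): adjacent identical consonants /tt/ → ill-formed
wa.lizt — violates constraint (iii): syllable 2 coda /zt/ has 2 consonants (> 1) → ill-formed
ba.mat — violates constraint (vi): word begins with /b/ → ill-formed
No form is well-formed → 0.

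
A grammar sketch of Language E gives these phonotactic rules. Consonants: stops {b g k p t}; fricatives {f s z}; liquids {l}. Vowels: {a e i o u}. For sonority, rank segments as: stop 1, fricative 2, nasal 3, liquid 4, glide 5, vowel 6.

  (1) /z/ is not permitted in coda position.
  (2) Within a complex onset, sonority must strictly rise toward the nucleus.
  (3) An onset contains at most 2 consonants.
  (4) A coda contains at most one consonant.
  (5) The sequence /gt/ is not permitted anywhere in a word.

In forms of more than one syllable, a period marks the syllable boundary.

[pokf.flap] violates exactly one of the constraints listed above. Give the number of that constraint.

4

[pokf.flap]: syllable 1 coda /kf/ has 2 consonants (> 1).
This is a violation of constraint 4: "A coda contains at most one consonant."
The remaining constraints (1, 2, 3, 5) are satisfied.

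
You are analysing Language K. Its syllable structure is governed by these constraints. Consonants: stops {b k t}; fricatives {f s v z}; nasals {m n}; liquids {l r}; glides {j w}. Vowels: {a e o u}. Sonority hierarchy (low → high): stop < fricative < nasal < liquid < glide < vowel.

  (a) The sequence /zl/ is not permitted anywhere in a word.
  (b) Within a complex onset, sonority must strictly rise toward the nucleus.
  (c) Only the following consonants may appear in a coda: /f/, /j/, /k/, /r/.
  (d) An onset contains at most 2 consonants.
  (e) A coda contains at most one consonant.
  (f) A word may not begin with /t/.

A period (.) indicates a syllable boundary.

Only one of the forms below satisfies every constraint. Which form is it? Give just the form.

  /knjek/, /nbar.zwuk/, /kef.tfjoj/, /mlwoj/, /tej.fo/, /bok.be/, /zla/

/knjek/ — violates constraint (d): syllable 1 onset /knj/ has 3 consonants (> 2) → not permitted
/nbar.zwuk/ — violates constraint (b): syllable 1 onset /nb/: /n/ (nasal, 3) → /b/ (stop, 1) does not rise → not permitted
/kef.tfjoj/ — violates constraint (d): syllable 2 onset /tfj/ has 3 consonants (> 2) → not permitted
/mlwoj/ — violates constraint (d): syllable 1 onset /mlw/ has 3 consonants (> 2) → not permitted
/tej.fo/ — violates constraint (f): word begins with /t/ → not permitted
/bok.be/ — σ1 onset /b/, coda /k/ ok; σ2 onset /b/, coda /∅/ ok → permitted
/zla/ — violates constraint (a): contains banned sequence /zl/ → not permitted

/bok.be/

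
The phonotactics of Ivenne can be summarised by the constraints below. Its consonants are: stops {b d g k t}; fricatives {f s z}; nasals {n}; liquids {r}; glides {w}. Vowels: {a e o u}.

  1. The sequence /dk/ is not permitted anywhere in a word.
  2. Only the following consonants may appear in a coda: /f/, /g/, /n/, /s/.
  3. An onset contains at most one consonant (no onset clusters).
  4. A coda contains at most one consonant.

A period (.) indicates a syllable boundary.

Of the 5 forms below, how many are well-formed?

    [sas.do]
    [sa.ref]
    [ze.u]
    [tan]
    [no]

[sas.do] — σ1 onset /s/, coda /s/ ok; σ2 onset /d/, coda /∅/ ok → well-formed
[sa.ref] — σ1 onset /s/, coda /∅/ ok; σ2 onset /r/, coda /f/ ok → well-formed
[ze.u] — σ1 onset /z/, coda /∅/ ok; σ2 onset /∅/, coda /∅/ ok → well-formed
[tan] — σ1 onset /t/, coda /n/ ok → well-formed
[no] — σ1 onset /n/, coda /∅/ ok → well-formed
Well-formed: [sas.do], [sa.ref], [ze.u], [tan], [no] → 5.

5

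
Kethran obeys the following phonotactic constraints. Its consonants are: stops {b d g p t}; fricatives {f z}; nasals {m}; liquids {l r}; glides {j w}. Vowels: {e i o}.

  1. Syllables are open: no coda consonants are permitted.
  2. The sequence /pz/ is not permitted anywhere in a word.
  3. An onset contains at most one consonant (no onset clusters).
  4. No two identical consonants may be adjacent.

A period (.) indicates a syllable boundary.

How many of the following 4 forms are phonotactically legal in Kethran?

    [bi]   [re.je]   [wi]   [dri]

3

[bi] — σ1 onset /b/, coda /∅/ ok → phonotactically legal
[re.je] — σ1 onset /r/, coda /∅/ ok; σ2 onset /j/, coda /∅/ ok → phonotactically legal
[wi] — σ1 onset /w/, coda /∅/ ok → phonotactically legal
[dri] — violates constraint 3: syllable 1 onset /dr/ has 2 consonants (> 1) → phonotactically illegal
Phonotactically legal: [bi], [re.je], [wi] → 3.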